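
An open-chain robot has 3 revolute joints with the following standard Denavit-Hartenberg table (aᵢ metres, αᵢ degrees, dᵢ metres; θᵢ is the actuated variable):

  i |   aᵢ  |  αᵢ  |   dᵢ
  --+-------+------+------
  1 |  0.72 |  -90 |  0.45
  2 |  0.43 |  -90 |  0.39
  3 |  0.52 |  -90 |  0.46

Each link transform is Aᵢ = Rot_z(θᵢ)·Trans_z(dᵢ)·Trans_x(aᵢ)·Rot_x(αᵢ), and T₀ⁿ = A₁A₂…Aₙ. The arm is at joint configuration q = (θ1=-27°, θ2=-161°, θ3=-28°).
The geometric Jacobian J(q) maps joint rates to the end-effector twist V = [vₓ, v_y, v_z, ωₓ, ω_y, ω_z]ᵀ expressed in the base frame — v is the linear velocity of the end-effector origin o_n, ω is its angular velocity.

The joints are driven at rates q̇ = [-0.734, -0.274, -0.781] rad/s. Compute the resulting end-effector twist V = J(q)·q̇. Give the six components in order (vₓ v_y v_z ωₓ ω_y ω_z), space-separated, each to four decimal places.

o_n = [0.3138, 0.5518, 1.1744]
J₁: ẑ×o_n = [-0.5518, 0.3138, 0.0000], ω = ẑ
J2: z=[0.4540, 0.8910, 0.0000] o=[0.6415, -0.3269, 0.4500] → [0.6455, -0.3289, 0.6909, 0.4540, 0.8910, 0.0000]
J3: z=[0.2901, -0.1478, 0.9455] o=[0.4563, 0.2052, 0.5900] → [-0.4141, -0.3043, 0.0795, 0.2901, -0.1478, 0.9455]
V = J·q̇ = [0.5516, 0.0974, -0.2514, -0.3509, -0.1287, -1.4725]

0.5516 0.0974 -0.2514 -0.3509 -0.1287 -1.4725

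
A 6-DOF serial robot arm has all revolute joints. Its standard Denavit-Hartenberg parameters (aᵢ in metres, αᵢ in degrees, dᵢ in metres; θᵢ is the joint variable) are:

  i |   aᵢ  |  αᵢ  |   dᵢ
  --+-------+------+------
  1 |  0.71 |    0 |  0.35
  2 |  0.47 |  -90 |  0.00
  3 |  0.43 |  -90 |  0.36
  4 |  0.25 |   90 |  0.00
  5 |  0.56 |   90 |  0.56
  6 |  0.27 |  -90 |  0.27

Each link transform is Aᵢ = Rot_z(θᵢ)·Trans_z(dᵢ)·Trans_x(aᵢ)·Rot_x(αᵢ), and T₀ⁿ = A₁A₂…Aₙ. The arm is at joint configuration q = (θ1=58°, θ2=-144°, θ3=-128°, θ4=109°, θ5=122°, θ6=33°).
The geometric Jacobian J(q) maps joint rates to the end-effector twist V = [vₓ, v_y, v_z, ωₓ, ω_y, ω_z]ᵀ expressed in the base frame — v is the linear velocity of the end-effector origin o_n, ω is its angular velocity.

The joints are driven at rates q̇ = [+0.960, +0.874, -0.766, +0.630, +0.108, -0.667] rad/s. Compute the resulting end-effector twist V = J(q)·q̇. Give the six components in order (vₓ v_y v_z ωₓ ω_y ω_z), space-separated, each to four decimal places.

-0.0574 1.3413 -0.2011 -0.2628 -0.0601 2.2298

o_n = [0.4780, 0.1637, 1.6984]
J₁: ẑ×o_n = [-0.1637, 0.4780, 0.0000], ω = ẑ
J2: z=[0.0000, 0.0000, 1.0000] o=[0.3762, 0.6021, 0.3500] → [0.4384, 0.1018, -0.0000, 0.0000, 0.0000, 1.0000]
J3: z=[0.9976, 0.0698, 0.0000] o=[0.4090, 0.1333, 0.3500] → [0.0941, -1.3451, 0.0255, 0.9976, 0.0698, 0.0000]
J4: z=[0.0550, -0.7861, 0.6157] o=[0.7497, 0.4225, 0.6888] → [-0.6343, -0.2227, -0.2278, 0.0550, -0.7861, 0.6157]
J5: z=[-0.3654, 0.5580, 0.7451] o=[0.5174, 0.3560, 0.6247] → [0.7424, 0.3630, 0.0922, -0.3654, 0.5580, 0.7451]
J6: z=[-0.7589, -0.6421, 0.1087] o=[0.6146, 0.3740, 1.4105] → [-0.1620, 0.2037, 0.0719, -0.7589, -0.6421, 0.1087]
V = J·q̇ = [-0.0574, 1.3413, -0.2011, -0.2628, -0.0601, 2.2298]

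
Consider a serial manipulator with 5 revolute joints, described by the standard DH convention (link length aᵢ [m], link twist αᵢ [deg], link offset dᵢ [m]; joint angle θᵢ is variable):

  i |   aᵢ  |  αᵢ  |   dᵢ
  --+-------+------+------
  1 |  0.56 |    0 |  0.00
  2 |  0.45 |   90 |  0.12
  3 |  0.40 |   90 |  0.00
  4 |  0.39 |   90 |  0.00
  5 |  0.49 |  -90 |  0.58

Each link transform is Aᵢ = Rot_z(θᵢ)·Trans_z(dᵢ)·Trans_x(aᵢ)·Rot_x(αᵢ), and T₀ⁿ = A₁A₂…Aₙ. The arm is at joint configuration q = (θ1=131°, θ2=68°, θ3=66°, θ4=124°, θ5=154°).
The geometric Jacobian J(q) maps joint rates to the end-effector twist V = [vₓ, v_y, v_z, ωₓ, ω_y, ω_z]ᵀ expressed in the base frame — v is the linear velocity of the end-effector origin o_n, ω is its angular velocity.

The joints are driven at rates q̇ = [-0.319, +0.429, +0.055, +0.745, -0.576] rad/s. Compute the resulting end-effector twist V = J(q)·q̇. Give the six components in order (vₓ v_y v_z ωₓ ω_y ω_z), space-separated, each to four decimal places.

-0.0880 0.4319 -0.3276 -0.3729 -0.4109 -0.6293

o_n = [-1.4200, 0.3590, 0.8631]
J₁: ẑ×o_n = [-0.3590, -1.4200, 0.0000], ω = ẑ
J2: z=[0.0000, 0.0000, 1.0000] o=[-0.3674, 0.4226, 0.0000] → [0.0636, -1.0526, 0.0000, 0.0000, 0.0000, 1.0000]
J3: z=[-0.3256, 0.9455, 0.0000] o=[-0.7929, 0.2761, 0.1200] → [0.7026, 0.2419, 0.5660, -0.3256, 0.9455, 0.0000]
J4: z=[-0.8638, -0.2974, -0.4067] o=[-0.9467, 0.2232, 0.4854] → [-0.0571, 0.5187, -0.2581, -0.8638, -0.2974, -0.4067]
J5: z=[-0.5009, 0.4189, 0.7574] o=[-0.9681, 0.5578, 0.2862] → [0.3922, -0.0533, 0.2889, -0.5009, 0.4189, 0.7574]
V = J·q̇ = [-0.0880, 0.4319, -0.3276, -0.3729, -0.4109, -0.6293]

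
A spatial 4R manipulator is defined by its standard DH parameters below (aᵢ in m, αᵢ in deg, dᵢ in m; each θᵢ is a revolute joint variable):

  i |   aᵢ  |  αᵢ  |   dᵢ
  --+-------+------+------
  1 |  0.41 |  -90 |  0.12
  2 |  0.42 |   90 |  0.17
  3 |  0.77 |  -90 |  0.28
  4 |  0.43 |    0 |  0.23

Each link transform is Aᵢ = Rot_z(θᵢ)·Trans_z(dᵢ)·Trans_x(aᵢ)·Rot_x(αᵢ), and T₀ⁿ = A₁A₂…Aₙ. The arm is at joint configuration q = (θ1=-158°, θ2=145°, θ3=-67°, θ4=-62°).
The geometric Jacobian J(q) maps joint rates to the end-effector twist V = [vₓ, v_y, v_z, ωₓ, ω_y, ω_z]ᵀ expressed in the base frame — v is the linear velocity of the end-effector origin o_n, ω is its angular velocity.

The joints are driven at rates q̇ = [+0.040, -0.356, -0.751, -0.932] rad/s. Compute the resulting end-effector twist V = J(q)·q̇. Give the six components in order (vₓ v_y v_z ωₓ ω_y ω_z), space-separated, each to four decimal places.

o_n = [-0.2005, 0.6036, -1.0005]
J₁: ẑ×o_n = [-0.6036, -0.2005, 0.0000], ω = ẑ
J2: z=[0.3746, -0.9272, 0.0000] o=[-0.3801, -0.1536, 0.1200] → [1.0389, 0.4198, 0.4502, 0.3746, -0.9272, 0.0000]
J3: z=[-0.5318, -0.2149, -0.8192] o=[0.0025, -0.1823, -0.1209] → [0.8328, -0.3014, -0.4616, -0.5318, -0.2149, -0.8192]
J4: z=[0.8455, -0.0798, -0.5280] o=[-0.1834, 0.5070, -0.5228] → [0.0891, 0.4129, 0.0803, 0.8455, -0.0798, -0.5280]
V = J·q̇ = [-1.1025, -0.3159, 0.1116, -0.5220, 0.5658, 1.1473]

-1.1025 -0.3159 0.1116 -0.5220 0.5658 1.1473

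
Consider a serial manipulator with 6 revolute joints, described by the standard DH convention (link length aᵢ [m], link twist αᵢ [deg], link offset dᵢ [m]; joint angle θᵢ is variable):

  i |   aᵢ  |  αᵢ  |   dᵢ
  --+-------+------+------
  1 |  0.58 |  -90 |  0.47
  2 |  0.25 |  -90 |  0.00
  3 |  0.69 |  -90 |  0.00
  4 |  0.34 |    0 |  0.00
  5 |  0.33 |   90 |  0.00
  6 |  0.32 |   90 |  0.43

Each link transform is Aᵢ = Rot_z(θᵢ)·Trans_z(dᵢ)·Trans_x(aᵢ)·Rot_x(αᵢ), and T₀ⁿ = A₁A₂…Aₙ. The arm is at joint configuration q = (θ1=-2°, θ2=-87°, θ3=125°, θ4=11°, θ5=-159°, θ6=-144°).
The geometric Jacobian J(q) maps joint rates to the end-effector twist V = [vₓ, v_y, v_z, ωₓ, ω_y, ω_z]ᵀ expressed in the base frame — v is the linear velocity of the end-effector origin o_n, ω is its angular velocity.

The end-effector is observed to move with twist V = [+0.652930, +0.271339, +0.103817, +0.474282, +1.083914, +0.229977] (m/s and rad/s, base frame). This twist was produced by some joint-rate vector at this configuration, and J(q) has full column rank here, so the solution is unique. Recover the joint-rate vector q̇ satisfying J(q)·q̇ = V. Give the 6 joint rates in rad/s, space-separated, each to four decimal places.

0.5850 0.9180 0.3880 -0.4120 0.7880 -0.0780

o_n = [0.1628, -0.7166, 0.4727]
J₁: ẑ×o_n = [0.7166, 0.1628, -0.0000], ω = ẑ
J2: z=[0.0349, 0.9994, 0.0000] o=[0.5796, -0.0202, 0.4700] → [0.0027, -0.0001, 0.3922, 0.0349, 0.9994, 0.0000]
J3: z=[0.9980, -0.0349, -0.0523] o=[0.5927, -0.0207, 0.7197] → [-0.0278, 0.2690, -0.7095, 0.9980, -0.0349, -0.0523]
J4: z=[-0.0228, 0.5747, -0.8180] o=[0.5523, -0.5848, 0.3244] → [-0.0225, 0.3220, 0.2268, -0.0228, 0.5747, -0.8180]
J5: z=[-0.0228, 0.5747, -0.8180] o=[0.4680, -0.8555, 0.1367] → [0.3068, 0.2573, 0.1722, -0.0228, 0.5747, -0.8180]
J6: z=[-0.8153, 0.4628, 0.3479] o=[0.6589, -0.6327, 0.2878] → [0.1147, -0.0218, 0.2979, -0.8153, 0.4628, 0.3479]
q̇ = J⁺·V = [0.5850, 0.9180, 0.3880, -0.4120, 0.7880, -0.0780]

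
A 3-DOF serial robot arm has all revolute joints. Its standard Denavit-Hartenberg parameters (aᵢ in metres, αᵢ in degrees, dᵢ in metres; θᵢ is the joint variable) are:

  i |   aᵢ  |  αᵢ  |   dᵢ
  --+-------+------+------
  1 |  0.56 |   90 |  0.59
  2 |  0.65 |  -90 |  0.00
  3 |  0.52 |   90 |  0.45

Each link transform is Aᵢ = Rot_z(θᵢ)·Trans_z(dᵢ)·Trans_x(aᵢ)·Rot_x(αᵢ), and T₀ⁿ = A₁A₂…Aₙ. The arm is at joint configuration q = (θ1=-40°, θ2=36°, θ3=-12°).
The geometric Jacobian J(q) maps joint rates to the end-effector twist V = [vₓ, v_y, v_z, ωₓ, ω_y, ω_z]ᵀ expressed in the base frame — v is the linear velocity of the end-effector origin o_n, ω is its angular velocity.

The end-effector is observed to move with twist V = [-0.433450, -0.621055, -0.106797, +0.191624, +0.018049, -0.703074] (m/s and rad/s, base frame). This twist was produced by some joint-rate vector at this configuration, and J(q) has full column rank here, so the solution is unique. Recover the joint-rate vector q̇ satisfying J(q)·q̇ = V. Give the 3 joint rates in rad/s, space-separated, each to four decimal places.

o_n = [0.8749, -0.8753, 1.6351]
J₁: ẑ×o_n = [0.8753, 0.8749, -0.0000], ω = ẑ
J2: z=[-0.6428, -0.7660, 0.0000] o=[0.4290, -0.3600, 0.5900] → [-0.8006, 0.6718, 0.6729, -0.6428, -0.7660, 0.0000]
J3: z=[-0.4503, 0.3778, 0.8090] o=[0.8318, -0.6980, 0.9721] → [0.3939, 0.3334, 0.0635, -0.4503, 0.3778, 0.8090]
q̇ = J⁺·V = [-0.5170, -0.1370, -0.2300]

-0.5170 -0.1370 -0.2300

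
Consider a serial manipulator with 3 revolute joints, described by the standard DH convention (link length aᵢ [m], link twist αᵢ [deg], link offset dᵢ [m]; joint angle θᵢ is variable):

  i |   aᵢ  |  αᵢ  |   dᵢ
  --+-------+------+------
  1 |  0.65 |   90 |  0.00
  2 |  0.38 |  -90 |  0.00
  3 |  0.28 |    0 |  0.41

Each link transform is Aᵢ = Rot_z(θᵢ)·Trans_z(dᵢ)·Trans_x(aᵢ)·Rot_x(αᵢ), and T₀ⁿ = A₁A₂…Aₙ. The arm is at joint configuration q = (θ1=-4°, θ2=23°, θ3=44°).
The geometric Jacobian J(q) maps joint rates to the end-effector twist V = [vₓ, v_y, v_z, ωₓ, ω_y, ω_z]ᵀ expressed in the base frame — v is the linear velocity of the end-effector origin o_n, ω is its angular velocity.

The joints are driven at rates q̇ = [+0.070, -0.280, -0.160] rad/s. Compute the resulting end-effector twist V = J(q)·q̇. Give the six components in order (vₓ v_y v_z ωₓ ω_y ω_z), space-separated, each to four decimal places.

o_n = [1.0361, 0.1225, 0.6046]
J₁: ẑ×o_n = [-0.1225, 1.0361, 0.0000], ω = ẑ
J2: z=[-0.0698, -0.9976, 0.0000] o=[0.6484, -0.0453, 0.0000] → [-0.6031, 0.0422, 0.3750, -0.0698, -0.9976, 0.0000]
J3: z=[-0.3898, 0.0273, 0.9205] o=[0.9974, -0.0697, 0.1485] → [-0.1646, 0.2134, -0.0760, -0.3898, 0.0273, 0.9205]
V = J·q̇ = [0.1866, 0.0266, -0.0928, 0.0819, 0.2750, -0.0773]

0.1866 0.0266 -0.0928 0.0819 0.2750 -0.0773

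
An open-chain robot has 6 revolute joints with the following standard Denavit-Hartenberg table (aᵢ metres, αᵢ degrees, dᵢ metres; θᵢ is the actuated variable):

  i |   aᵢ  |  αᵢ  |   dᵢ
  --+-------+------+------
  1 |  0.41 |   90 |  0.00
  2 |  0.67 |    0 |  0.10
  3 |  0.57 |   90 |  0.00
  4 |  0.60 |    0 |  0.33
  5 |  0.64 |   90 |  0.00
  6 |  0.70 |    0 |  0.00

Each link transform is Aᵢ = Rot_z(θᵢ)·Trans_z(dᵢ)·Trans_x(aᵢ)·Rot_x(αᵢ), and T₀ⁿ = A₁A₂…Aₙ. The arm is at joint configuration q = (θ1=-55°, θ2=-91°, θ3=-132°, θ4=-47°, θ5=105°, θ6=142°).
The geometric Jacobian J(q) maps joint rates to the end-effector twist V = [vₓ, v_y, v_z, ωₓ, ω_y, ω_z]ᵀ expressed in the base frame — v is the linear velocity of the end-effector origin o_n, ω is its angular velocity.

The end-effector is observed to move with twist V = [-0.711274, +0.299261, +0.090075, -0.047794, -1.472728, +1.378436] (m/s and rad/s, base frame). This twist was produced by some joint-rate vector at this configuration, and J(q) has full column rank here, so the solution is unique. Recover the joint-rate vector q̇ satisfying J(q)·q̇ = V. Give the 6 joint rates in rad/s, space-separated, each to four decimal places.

o_n = [0.3119, 0.0146, 0.5864]
J₁: ẑ×o_n = [-0.0146, 0.3119, 0.0000], ω = ẑ
J2: z=[-0.8192, -0.5736, 0.0000] o=[0.2352, -0.3359, 0.0000] → [-0.3363, 0.4803, -0.2431, -0.8192, -0.5736, 0.0000]
J3: z=[-0.8192, -0.5736, 0.0000] o=[0.1465, -0.3836, -0.6699] → [-0.7206, 1.0291, -0.2314, -0.8192, -0.5736, 0.0000]
J4: z=[0.3912, -0.5587, 0.7314] o=[-0.0926, -0.0422, -0.2812] → [-0.5262, -0.0436, 0.2481, 0.3912, -0.5587, 0.7314]
J5: z=[0.3912, -0.5587, 0.7314] o=[0.2243, 0.2703, 0.2393] → [-0.0069, -0.0718, -0.0511, 0.3912, -0.5587, 0.7314]
J6: z=[0.0783, 0.8120, 0.5784] o=[-0.3625, 0.1622, 0.4706] → [0.1794, 0.3810, -0.5592, 0.0783, 0.8120, 0.5784]
q̇ = J⁺·V = [0.3790, 0.8080, -0.0370, 0.7930, 0.7420, -0.2130]

0.3790 0.8080 -0.0370 0.7930 0.7420 -0.2130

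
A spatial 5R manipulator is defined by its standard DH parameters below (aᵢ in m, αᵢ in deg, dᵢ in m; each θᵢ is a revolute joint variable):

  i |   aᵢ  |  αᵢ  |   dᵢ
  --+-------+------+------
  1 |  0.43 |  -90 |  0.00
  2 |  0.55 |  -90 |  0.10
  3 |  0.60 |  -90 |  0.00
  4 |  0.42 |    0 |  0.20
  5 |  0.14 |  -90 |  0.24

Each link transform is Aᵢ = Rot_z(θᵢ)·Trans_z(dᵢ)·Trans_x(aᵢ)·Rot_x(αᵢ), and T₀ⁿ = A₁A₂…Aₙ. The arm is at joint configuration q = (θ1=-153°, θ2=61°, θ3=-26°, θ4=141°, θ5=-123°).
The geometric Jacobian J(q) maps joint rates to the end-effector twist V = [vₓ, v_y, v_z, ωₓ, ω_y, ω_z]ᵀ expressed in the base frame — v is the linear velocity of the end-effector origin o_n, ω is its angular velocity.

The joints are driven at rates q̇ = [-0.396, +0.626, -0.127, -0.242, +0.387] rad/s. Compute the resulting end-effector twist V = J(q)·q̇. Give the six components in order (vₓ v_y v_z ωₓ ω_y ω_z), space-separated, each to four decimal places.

o_n = [-1.1548, -0.4569, -0.8204]
J₁: ẑ×o_n = [0.4569, -1.1548, 0.0000], ω = ẑ
J2: z=[0.4540, -0.8910, 0.0000] o=[-0.3831, -0.1952, 0.0000] → [0.7310, 0.3724, -0.8064, 0.4540, -0.8910, 0.0000]
J3: z=[0.7793, 0.3971, -0.4848] o=[-0.5753, -0.4054, -0.4810] → [-0.1597, 0.5454, 0.1899, 0.7793, 0.3971, -0.4848]
J4: z=[-0.5974, 0.7043, -0.3834] o=[-0.6889, -0.7584, -0.9527] → [0.2088, 0.2577, 0.1481, -0.5974, 0.7043, -0.3834]
J5: z=[-0.5974, 0.7043, -0.3834] o=[-0.9526, -0.5304, -0.6447] → [-0.0956, -0.0274, 0.0986, -0.5974, 0.7043, -0.3834]
V = J·q̇ = [0.2094, 0.5482, -0.5266, 0.0986, -0.5061, -0.3900]

0.2094 0.5482 -0.5266 0.0986 -0.5061 -0.3900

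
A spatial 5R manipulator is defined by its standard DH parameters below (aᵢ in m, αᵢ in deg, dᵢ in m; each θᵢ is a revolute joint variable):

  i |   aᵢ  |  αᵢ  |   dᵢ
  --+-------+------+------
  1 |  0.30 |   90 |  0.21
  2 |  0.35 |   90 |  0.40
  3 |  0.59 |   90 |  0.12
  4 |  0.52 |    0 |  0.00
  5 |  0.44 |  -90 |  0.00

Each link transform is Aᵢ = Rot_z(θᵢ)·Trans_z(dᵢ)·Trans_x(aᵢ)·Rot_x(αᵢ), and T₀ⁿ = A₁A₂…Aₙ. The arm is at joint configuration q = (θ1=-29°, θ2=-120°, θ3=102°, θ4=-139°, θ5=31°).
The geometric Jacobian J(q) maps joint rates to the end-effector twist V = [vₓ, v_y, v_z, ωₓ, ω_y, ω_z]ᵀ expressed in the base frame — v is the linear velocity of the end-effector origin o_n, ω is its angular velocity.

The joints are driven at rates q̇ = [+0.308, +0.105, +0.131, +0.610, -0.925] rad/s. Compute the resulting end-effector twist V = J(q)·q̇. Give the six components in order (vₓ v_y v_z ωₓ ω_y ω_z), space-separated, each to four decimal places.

o_n = [0.3763, -0.7348, -0.4018]
J₁: ẑ×o_n = [0.7348, 0.3763, -0.0000], ω = ẑ
J2: z=[-0.4848, -0.8746, 0.0000] o=[0.2624, -0.1454, 0.2100] → [0.5351, -0.2966, 0.3853, -0.4848, -0.8746, 0.0000]
J3: z=[-0.7574, 0.4199, 0.5000] o=[-0.0846, -0.4104, -0.0931] → [0.0326, -0.0034, 0.0522, -0.7574, 0.4199, 0.5000]
J4: z=[-0.5286, 0.0553, -0.8471] o=[-0.4016, -0.8946, 0.0731] → [0.1091, -0.9100, -0.1274, -0.5286, 0.0553, -0.8471]
J5: z=[-0.5286, 0.0553, -0.8471] o=[0.0072, -0.6823, -0.1681] → [-0.0574, -0.4362, 0.0074, -0.5286, 0.0553, -0.8471]
V = J·q̇ = [0.4064, -0.0673, -0.0373, 0.0164, -0.0542, 0.6403]

0.4064 -0.0673 -0.0373 0.0164 -0.0542 0.6403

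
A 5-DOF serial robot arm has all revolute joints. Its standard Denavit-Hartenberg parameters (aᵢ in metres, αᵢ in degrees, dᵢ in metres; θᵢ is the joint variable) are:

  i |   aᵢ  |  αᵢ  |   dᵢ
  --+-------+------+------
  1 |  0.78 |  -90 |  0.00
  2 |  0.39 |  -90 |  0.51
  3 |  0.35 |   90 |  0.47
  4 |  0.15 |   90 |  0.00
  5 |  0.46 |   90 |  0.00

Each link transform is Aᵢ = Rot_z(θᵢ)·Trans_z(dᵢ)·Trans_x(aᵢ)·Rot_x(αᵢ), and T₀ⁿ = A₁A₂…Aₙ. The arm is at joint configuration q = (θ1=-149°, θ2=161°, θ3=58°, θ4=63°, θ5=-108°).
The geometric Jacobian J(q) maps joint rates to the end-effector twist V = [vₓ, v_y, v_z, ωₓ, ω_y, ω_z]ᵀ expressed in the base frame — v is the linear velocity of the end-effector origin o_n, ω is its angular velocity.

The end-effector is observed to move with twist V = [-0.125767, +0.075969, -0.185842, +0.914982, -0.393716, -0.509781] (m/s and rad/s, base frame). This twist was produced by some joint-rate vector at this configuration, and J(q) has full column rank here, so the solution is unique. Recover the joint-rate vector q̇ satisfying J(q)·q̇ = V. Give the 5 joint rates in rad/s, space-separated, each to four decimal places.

-0.6350 -0.0410 0.0780 0.8820 -0.5060

o_n = [-0.3794, -0.2027, 0.3838]
J₁: ẑ×o_n = [0.2027, -0.3794, 0.0000], ω = ẑ
J2: z=[0.5150, -0.8572, 0.0000] o=[-0.6686, -0.4017, 0.0000] → [-0.3290, -0.1977, 0.3504, 0.5150, -0.8572, 0.0000]
J3: z=[0.2791, 0.1677, 0.9455] o=[-0.0898, -0.6490, -0.1270] → [-0.3363, -0.4163, 0.1731, 0.2791, 0.1677, 0.9455]
J4: z=[0.9602, -0.0412, -0.2761] o=[0.0388, -0.2254, 0.2570] → [0.0010, -0.0063, 0.0046, 0.9602, -0.0412, -0.2761]
J5: z=[-0.1332, 0.8015, -0.5830] o=[0.0756, -0.1359, 0.3717] → [-0.0292, 0.2669, 0.3735, -0.1332, 0.8015, -0.5830]
q̇ = J⁺·V = [-0.6350, -0.0410, 0.0780, 0.8820, -0.5060]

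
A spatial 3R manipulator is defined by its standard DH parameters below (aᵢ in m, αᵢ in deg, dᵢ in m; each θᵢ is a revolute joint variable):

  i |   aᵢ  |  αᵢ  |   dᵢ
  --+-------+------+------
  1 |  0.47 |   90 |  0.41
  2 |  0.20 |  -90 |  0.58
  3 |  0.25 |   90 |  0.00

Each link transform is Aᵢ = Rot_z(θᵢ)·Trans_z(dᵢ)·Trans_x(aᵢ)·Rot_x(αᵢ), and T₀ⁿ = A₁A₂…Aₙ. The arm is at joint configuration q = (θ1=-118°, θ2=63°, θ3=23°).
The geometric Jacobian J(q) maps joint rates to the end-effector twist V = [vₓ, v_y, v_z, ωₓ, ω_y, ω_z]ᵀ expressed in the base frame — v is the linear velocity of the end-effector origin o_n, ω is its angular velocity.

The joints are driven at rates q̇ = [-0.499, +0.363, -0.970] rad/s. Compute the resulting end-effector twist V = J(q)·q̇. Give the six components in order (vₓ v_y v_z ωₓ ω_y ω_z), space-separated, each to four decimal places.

-0.3321 0.5580 0.1553 -0.7263 -0.5927 -0.9394

o_n = [-0.7382, -0.3610, 0.7932]
J₁: ẑ×o_n = [0.3610, -0.7382, 0.0000], ω = ẑ
J2: z=[-0.8829, 0.4695, 0.0000] o=[-0.2207, -0.4150, 0.4100] → [0.1799, 0.3384, 0.1953, -0.8829, 0.4695, 0.0000]
J3: z=[0.4183, 0.7867, 0.4540] o=[-0.7754, -0.2229, 0.5882] → [0.2240, -0.0689, -0.0870, 0.4183, 0.7867, 0.4540]
V = J·q̇ = [-0.3321, 0.5580, 0.1553, -0.7263, -0.5927, -0.9394]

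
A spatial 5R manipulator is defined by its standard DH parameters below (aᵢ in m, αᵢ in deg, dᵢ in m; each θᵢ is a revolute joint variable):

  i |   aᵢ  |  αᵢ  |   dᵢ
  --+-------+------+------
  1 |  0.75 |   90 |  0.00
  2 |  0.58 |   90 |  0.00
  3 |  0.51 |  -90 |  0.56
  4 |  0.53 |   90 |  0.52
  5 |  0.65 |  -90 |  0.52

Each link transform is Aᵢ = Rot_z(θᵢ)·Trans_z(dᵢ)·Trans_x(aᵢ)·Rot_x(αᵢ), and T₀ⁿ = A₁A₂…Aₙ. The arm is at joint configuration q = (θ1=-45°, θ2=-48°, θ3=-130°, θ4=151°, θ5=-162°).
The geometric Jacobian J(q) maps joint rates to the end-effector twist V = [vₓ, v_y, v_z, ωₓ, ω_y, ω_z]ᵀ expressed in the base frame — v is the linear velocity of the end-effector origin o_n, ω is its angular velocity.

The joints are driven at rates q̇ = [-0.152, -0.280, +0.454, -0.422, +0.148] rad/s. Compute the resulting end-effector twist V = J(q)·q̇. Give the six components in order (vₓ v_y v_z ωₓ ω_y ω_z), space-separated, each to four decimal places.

o_n = [1.1871, 0.0122, -0.3108]
J₁: ẑ×o_n = [-0.0122, 1.1871, 0.0000], ω = ẑ
J2: z=[-0.7071, -0.7071, 0.0000] o=[0.5303, -0.5303, 0.0000] → [0.2198, -0.2198, 0.0808, -0.7071, -0.7071, 0.0000]
J3: z=[-0.5255, 0.5255, -0.6691] o=[0.8048, -0.8048, -0.4310] → [0.6098, -0.1927, -0.6302, -0.5255, 0.5255, -0.6691]
J4: z=[0.8170, 0.0921, -0.5693] o=[0.6316, -0.0791, -0.5621] → [0.0751, -0.5215, 0.0235, 0.8170, 0.0921, -0.5693]
J5: z=[0.5748, -0.0495, 0.8168] o=[1.0814, -0.5583, -0.9076] → [-0.4956, -0.2567, 0.3332, 0.5748, -0.0495, 0.8168]
V = J·q̇ = [0.1121, -0.0243, -0.2693, -0.3003, 0.3904, -0.0947]

0.1121 -0.0243 -0.2693 -0.3003 0.3904 -0.0947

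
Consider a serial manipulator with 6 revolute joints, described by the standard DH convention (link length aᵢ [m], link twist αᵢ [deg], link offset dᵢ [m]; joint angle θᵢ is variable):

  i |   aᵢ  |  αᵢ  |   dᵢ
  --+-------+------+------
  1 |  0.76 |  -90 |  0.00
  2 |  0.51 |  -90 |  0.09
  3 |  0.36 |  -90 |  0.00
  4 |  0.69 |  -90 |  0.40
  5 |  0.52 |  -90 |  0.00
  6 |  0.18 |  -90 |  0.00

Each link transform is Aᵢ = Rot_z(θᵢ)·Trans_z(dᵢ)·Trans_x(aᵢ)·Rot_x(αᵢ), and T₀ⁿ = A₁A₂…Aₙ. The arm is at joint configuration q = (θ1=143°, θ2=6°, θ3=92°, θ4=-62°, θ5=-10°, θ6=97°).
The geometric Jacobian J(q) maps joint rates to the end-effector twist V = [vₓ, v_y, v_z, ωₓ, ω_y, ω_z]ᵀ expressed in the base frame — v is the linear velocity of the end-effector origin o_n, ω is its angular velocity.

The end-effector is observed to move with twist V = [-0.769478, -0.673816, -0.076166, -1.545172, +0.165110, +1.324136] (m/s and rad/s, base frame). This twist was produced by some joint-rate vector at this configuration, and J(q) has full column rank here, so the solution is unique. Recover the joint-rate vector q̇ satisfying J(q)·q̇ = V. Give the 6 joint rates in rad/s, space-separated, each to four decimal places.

0.9500 0.7820 -0.6780 -0.6140 -0.1320 0.6820

o_n = [-0.1203, 0.9033, -1.1198]
J₁: ẑ×o_n = [-0.9033, -0.1203, 0.0000], ω = ẑ
J2: z=[-0.6018, -0.7986, 0.0000] o=[-0.6070, 0.4574, 0.0000] → [0.8943, -0.6739, 0.1203, -0.6018, -0.7986, 0.0000]
J3: z=[0.0835, -0.0629, -0.9945] o=[-1.0662, 0.6907, -0.0533] → [0.2785, -0.8517, 0.0772, 0.0835, -0.0629, -0.9945]
J4: z=[0.7728, -0.6260, 0.1045] o=[-0.8397, 0.9706, -0.0520] → [0.6755, 0.9003, 0.3984, 0.7728, -0.6260, 0.1045]
J5: z=[0.5163, 0.7158, 0.4701] o=[-0.2759, 0.9336, -0.6149] → [-0.3471, 0.3338, -0.1270, 0.5163, 0.7158, 0.4701]
J6: z=[-0.6969, 0.6702, -0.2551] o=[-0.0171, 1.0355, -1.0543] → [-0.0776, -0.0193, 0.1613, -0.6969, 0.6702, -0.2551]
q̇ = J⁺·V = [0.9500, 0.7820, -0.6780, -0.6140, -0.1320, 0.6820]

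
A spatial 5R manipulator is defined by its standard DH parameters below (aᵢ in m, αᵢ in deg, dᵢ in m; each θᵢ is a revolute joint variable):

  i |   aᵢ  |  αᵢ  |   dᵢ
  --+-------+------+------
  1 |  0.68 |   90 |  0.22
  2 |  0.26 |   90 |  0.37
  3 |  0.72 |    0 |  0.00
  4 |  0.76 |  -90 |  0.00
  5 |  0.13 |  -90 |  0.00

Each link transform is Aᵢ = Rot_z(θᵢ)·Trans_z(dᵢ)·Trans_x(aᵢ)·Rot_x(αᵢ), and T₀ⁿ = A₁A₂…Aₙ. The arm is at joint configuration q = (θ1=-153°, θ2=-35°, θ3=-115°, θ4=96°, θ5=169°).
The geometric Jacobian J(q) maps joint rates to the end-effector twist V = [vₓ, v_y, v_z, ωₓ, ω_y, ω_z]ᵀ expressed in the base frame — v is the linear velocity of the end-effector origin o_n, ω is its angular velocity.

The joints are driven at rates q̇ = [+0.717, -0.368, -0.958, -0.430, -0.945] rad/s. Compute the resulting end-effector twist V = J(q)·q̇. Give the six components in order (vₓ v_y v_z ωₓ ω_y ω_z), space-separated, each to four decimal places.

o_n = [-0.8009, -0.9563, -0.0772]
J₁: ẑ×o_n = [0.9563, -0.8009, 0.0000], ω = ẑ
J2: z=[-0.4540, 0.8910, 0.0000] o=[-0.6059, -0.3087, 0.2200] → [-0.2648, -0.1349, 0.4678, -0.4540, 0.8910, 0.0000]
J3: z=[0.5111, 0.2604, -0.8192] o=[-0.9636, -0.0757, 0.0709] → [-0.7599, -0.0576, -0.4924, 0.5111, 0.2604, -0.8192]
J4: z=[0.5111, 0.2604, -0.8192] o=[-0.4453, -0.5440, 0.2454] → [-0.4217, 0.4562, -0.1181, 0.5111, 0.2604, -0.8192]
J5: z=[-0.6669, 0.7214, -0.1867] o=[-0.8574, -1.0317, -0.1668] → [0.0787, 0.0491, -0.0911, -0.6669, 0.7214, -0.1867]
V = J·q̇ = [1.6180, -0.7120, 0.4364, 0.0879, -1.3710, 2.0305]

1.6180 -0.7120 0.4364 0.0879 -1.3710 2.0305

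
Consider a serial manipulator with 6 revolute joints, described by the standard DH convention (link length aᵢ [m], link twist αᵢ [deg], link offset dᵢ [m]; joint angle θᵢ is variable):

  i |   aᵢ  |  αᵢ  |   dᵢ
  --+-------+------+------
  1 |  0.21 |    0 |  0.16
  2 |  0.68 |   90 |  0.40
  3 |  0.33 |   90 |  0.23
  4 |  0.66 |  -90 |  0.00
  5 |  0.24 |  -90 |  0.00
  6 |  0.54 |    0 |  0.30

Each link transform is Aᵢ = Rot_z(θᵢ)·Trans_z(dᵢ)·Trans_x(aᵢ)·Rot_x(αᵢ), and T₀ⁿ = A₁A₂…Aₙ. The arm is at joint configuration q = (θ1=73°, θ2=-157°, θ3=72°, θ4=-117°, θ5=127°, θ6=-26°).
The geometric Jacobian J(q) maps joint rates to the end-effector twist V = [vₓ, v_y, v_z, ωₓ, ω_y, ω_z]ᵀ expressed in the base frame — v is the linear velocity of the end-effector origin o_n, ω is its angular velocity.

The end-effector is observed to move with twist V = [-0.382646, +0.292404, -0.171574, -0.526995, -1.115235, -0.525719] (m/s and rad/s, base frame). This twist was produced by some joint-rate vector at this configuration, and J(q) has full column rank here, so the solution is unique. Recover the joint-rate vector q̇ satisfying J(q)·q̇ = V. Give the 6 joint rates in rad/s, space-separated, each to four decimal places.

-0.6710 0.3680 -0.0300 0.5820 -0.2030 0.8130

o_n = [-0.0256, -0.2811, 1.2046]
J₁: ẑ×o_n = [0.2811, -0.0256, 0.0000], ω = ẑ
J2: z=[0.0000, 0.0000, 1.0000] o=[0.0614, 0.2008, 0.1600] → [0.4819, -0.0870, 0.0000, 0.0000, 0.0000, 1.0000]
J3: z=[-0.9945, -0.1045, 0.0000] o=[0.1325, -0.4755, 0.5600] → [-0.0674, 0.6411, -0.2098, -0.9945, -0.1045, 0.0000]
J4: z=[0.0994, -0.9458, -0.3090] o=[-0.0856, -0.6009, 0.8738] → [-0.2140, -0.0514, 0.0886, 0.0994, -0.9458, -0.3090]
J5: z=[0.4803, -0.2264, 0.8474] o=[0.4896, -0.4474, 0.5889] → [-0.2803, -0.7323, -0.0368, 0.4803, -0.2264, 0.8474]
J6: z=[-0.6362, -0.7550, 0.1589] o=[0.3446, -0.2997, 0.7105] → [-0.3760, 0.2555, -0.2914, -0.6362, -0.7550, 0.1589]
q̇ = J⁺·V = [-0.6710, 0.3680, -0.0300, 0.5820, -0.2030, 0.8130]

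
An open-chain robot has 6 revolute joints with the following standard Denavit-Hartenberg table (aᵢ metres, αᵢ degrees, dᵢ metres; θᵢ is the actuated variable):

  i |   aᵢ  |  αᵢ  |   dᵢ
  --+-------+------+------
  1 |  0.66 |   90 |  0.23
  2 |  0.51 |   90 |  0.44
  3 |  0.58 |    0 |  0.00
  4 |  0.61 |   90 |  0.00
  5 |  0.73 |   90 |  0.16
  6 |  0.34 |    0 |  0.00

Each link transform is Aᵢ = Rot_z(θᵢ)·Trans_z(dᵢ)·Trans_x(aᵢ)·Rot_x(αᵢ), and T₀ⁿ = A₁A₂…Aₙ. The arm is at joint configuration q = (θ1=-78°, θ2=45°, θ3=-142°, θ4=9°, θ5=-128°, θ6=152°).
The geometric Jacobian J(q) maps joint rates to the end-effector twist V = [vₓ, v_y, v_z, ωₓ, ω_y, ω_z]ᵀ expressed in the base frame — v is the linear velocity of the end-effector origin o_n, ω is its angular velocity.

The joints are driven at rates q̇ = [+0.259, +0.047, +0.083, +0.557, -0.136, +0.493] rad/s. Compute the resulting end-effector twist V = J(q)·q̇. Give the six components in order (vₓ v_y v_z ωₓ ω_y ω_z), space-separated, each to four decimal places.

o_n = [-0.0210, -0.1334, 0.1751]
J₁: ẑ×o_n = [0.1334, -0.0210, 0.0000], ω = ẑ
J2: z=[-0.9781, -0.2079, 0.0000] o=[0.1372, -0.6456, 0.2300] → [0.0114, -0.0537, -0.5339, -0.9781, -0.2079, 0.0000]
J3: z=[0.1470, -0.6917, -0.7071] o=[-0.2182, -1.0898, 0.5906] → [0.9637, -0.0783, 0.2770, 0.1470, -0.6917, -0.7071]
J4: z=[0.1470, -0.6917, -0.7071] o=[0.0639, -0.6994, 0.2674] → [0.4641, 0.0736, 0.0245, 0.1470, -0.6917, -0.7071]
J5: z=[-0.7746, 0.3640, -0.5171] o=[0.4391, -0.3189, -0.0267] → [0.1694, 0.3943, 0.0238, -0.7746, 0.3640, -0.5171]
J6: z=[-0.3942, -0.9174, -0.0553] o=[-0.0458, -0.1432, 0.5140] → [0.3115, -0.1350, 0.0189, -0.3942, -0.9174, -0.0553]
V = J·q̇ = [0.5041, -0.0936, 0.0176, -0.0409, -0.9542, -0.1505]

0.5041 -0.0936 0.0176 -0.0409 -0.9542 -0.1505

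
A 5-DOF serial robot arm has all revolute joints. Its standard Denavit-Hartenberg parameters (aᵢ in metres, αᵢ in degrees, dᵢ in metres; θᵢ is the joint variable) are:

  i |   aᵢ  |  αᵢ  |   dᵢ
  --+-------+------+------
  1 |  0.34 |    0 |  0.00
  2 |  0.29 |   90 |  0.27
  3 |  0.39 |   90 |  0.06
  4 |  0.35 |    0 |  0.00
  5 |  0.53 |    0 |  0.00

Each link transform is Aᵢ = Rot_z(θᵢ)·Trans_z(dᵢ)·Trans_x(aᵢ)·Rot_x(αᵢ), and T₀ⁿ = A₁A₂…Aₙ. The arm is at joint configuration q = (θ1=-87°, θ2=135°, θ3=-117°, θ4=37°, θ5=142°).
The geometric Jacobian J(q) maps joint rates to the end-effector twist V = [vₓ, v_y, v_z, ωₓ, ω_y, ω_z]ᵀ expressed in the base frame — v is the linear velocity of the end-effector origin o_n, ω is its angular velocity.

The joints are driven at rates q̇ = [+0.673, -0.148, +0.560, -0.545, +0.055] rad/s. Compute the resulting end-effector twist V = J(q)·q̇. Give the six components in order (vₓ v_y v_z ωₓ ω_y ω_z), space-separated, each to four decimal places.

0.3285 0.1405 -0.1418 0.7083 -0.0503 0.3025

o_n = [0.3774, -0.3584, 0.1456]
J₁: ẑ×o_n = [0.3584, 0.3774, -0.0000], ω = ẑ
J2: z=[0.0000, 0.0000, 1.0000] o=[0.0178, -0.3395, 0.0000] → [0.0189, 0.3596, -0.0000, 0.0000, 0.0000, 1.0000]
J3: z=[0.7431, -0.6691, 0.0000] o=[0.2118, -0.1240, 0.2700] → [0.0832, 0.0924, -0.0634, 0.7431, -0.6691, 0.0000]
J4: z=[-0.5962, -0.6621, 0.4540] o=[0.1380, -0.2957, -0.0775] → [-0.1193, 0.2417, 0.1959, -0.5962, -0.6621, 0.4540]
J5: z=[-0.5962, -0.6621, 0.4540] o=[0.2096, -0.5310, -0.3265] → [-0.3910, 0.3577, 0.0082, -0.5962, -0.6621, 0.4540]
V = J·q̇ = [0.3285, 0.1405, -0.1418, 0.7083, -0.0503, 0.3025]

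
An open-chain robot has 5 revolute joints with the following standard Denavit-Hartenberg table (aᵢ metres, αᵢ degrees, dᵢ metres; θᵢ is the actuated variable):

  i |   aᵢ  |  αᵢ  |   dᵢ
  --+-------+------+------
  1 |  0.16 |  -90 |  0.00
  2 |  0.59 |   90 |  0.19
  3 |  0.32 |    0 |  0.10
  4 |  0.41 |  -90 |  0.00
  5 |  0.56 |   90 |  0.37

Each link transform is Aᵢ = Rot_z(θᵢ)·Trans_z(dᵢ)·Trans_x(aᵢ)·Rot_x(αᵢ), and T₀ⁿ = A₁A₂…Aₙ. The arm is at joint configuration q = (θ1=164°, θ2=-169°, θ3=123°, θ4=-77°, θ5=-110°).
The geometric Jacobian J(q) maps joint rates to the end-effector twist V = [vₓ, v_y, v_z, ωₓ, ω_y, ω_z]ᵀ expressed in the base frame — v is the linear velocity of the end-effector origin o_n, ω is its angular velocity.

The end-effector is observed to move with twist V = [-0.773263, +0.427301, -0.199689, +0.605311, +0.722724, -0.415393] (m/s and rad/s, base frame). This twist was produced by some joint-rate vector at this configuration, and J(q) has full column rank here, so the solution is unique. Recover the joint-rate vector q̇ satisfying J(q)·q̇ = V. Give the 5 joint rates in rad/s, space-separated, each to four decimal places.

-0.2300 -0.5330 0.2760 -0.0210 -0.4730

o_n = [0.0049, -0.9091, -0.5572]
J₁: ẑ×o_n = [0.9091, 0.0049, -0.0000], ω = ẑ
J2: z=[-0.2756, -0.9613, 0.0000] o=[-0.1538, 0.0441, 0.0000] → [0.5356, -0.1536, 0.4153, -0.2756, -0.9613, 0.0000]
J3: z=[0.1834, -0.0526, -0.9816] o=[0.3506, -0.2982, 0.1126] → [-0.5645, 0.4622, -0.1302, 0.1834, -0.0526, -0.9816]
J4: z=[0.1834, -0.0526, -0.9816] o=[0.1305, -0.5143, -0.0188] → [-0.3593, 0.2220, -0.0790, 0.1834, -0.0526, -0.9816]
J5: z=[-0.8702, -0.4731, -0.1373] o=[0.3179, -0.8748, 0.0355] → [0.2757, -0.4729, -0.1183, -0.8702, -0.4731, -0.1373]
q̇ = J⁺·V = [-0.2300, -0.5330, 0.2760, -0.0210, -0.4730]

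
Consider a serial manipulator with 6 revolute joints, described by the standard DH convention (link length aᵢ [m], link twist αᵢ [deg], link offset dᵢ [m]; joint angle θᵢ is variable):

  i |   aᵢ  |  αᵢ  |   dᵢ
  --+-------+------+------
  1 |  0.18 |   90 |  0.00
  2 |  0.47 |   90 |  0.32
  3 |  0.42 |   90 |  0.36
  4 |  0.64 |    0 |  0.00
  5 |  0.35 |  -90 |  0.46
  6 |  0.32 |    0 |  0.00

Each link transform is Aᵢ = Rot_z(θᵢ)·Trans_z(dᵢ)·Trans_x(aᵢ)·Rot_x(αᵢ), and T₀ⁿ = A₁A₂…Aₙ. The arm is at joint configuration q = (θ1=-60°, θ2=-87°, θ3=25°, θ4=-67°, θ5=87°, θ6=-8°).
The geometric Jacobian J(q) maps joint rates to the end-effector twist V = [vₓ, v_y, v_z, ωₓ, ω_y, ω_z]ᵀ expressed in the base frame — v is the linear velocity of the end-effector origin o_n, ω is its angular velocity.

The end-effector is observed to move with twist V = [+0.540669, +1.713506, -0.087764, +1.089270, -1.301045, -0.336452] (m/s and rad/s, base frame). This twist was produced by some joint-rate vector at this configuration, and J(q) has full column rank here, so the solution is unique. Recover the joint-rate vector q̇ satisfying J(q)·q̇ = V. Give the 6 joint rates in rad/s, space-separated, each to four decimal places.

-0.2860 -0.7830 -0.7540 -0.3970 0.0110 -0.9710

o_n = [-0.2166, -0.4464, -1.8559]
J₁: ẑ×o_n = [0.4464, -0.2166, 0.0000], ω = ẑ
J2: z=[-0.8660, -0.5000, 0.0000] o=[0.0900, -0.1559, 0.0000] → [0.9279, -1.6072, 0.0983, -0.8660, -0.5000, 0.0000]
J3: z=[-0.4993, 0.8648, -0.0523] o=[-0.1748, -0.3372, -0.4694] → [-1.2048, -0.6901, 0.0906, -0.4993, 0.8648, -0.0523]
J4: z=[0.7959, 0.4340, -0.4220] o=[-0.4983, -0.1318, -0.8683] → [-0.5613, 0.6671, -0.3726, 0.7959, 0.4340, -0.4220]
J5: z=[0.7959, 0.4340, -0.4220] o=[-0.2898, -0.7045, -1.0638] → [-0.2348, 0.5995, 0.1736, 0.7959, 0.4340, -0.4220]
J6: z=[-0.3521, 0.8990, 0.2604] o=[-0.0960, -0.4843, -1.5619] → [-0.2742, -0.1349, 0.0951, -0.3521, 0.8990, 0.2604]
q̇ = J⁺·V = [-0.2860, -0.7830, -0.7540, -0.3970, 0.0110, -0.9710]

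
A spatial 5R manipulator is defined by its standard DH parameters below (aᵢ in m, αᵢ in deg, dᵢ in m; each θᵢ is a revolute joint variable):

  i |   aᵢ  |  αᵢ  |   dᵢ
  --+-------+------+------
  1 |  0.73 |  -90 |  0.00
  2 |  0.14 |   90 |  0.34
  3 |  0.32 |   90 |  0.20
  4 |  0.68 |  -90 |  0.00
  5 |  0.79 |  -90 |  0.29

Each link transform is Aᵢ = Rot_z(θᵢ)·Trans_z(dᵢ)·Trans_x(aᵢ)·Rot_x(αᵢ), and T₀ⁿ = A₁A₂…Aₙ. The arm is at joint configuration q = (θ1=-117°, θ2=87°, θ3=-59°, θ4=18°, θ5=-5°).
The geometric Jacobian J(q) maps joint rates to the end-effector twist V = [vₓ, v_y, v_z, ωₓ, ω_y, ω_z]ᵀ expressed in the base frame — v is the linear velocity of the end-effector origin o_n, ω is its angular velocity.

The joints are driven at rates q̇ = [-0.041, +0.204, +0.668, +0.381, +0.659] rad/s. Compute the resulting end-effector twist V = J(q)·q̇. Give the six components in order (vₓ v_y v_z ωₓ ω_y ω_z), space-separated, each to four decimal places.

0.6565 -0.7339 -1.4487 -0.4143 -1.2147 0.4576

o_n = [-1.7446, -1.0257, -0.8683]
J₁: ẑ×o_n = [1.0257, -1.7446, 0.0000], ω = ẑ
J2: z=[0.8910, -0.4540, 0.0000] o=[-0.3314, -0.6504, 0.0000] → [0.3942, 0.7737, -0.9759, 0.8910, -0.4540, 0.0000]
J3: z=[-0.4534, -0.8898, 0.0523] o=[-0.0318, -0.8113, -0.1398] → [0.6594, -0.4199, -1.4269, -0.4534, -0.8898, 0.0523]
J4: z=[-0.4385, 0.2738, 0.8560] o=[-0.3708, -0.8724, -0.2939] → [-0.0261, -1.4279, 0.4433, -0.4385, 0.2738, 0.8560]
J5: z=[-0.1914, -0.9591, 0.2087] o=[-0.9679, -0.8233, -0.6156] → [0.2847, -0.2105, -0.7062, -0.1914, -0.9591, 0.2087]
V = J·q̇ = [0.6565, -0.7339, -1.4487, -0.4143, -1.2147, 0.4576]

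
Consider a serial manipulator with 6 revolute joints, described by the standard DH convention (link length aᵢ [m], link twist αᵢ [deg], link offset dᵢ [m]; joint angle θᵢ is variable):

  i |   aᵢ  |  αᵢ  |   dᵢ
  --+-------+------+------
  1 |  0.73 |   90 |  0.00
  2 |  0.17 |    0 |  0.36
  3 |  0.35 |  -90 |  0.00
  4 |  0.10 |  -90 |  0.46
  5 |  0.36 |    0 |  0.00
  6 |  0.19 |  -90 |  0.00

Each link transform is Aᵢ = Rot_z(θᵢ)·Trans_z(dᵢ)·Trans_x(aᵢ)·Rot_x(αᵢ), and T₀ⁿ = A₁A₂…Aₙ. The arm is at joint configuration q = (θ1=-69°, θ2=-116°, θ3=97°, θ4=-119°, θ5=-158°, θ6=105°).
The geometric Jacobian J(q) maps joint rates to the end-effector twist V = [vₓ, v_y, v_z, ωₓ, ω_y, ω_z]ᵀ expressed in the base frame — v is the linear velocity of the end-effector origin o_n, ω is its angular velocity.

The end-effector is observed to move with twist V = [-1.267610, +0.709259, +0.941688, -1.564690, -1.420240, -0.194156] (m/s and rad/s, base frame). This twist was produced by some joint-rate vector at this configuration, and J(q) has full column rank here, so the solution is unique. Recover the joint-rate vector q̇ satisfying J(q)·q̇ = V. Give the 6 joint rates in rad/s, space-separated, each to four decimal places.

o_n = [0.2217, -1.2905, 0.4203]
J₁: ẑ×o_n = [1.2905, 0.2217, -0.0000], ω = ẑ
J2: z=[-0.9336, -0.3584, 0.0000] o=[0.2616, -0.6815, 0.0000] → [-0.1506, 0.3924, 0.5542, -0.9336, -0.3584, 0.0000]
J3: z=[-0.9336, -0.3584, 0.0000] o=[-0.1012, -0.7410, -0.1528] → [-0.2054, 0.5351, 0.6288, -0.9336, -0.3584, 0.0000]
J4: z=[0.1167, -0.3039, 0.9455] o=[0.0174, -1.0499, -0.2667] → [0.0187, 0.1130, 0.0340, 0.1167, -0.3039, 0.9455]
J5: z=[-0.1562, -0.9458, -0.2847] o=[-0.0270, -1.1783, 0.1840] → [-0.2555, -0.0339, 0.2527, -0.1562, -0.9458, -0.2847]
J6: z=[-0.1562, -0.9458, -0.2847] o=[0.3161, -1.2575, 0.2588] → [-0.1622, 0.0521, -0.0842, -0.1562, -0.9458, -0.2847]
q̇ = J⁺·V = [-0.6890, 0.9760, 0.6820, 0.7170, 0.0050, 0.6380]

-0.6890 0.9760 0.6820 0.7170 0.0050 0.6380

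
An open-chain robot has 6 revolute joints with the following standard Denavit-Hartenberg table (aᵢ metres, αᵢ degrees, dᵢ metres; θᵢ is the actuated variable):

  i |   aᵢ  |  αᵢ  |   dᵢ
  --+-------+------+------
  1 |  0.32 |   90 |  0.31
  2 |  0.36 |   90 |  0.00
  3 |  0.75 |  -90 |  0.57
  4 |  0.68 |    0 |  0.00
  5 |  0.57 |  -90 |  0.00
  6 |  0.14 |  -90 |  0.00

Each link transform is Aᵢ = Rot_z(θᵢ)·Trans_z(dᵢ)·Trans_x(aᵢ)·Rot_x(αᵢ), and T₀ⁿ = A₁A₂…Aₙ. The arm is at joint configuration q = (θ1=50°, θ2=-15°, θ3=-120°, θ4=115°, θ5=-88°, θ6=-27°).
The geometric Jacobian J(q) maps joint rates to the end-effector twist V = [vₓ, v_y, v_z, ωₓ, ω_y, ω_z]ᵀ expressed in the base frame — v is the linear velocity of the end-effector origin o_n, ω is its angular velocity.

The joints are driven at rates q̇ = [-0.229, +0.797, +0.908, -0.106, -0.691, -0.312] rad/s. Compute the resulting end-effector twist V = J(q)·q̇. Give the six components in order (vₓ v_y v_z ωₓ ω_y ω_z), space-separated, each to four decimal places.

-0.1574 0.8277 -0.6757 0.1520 -1.4879 -1.1776

o_n = [-0.5541, 0.8463, 0.6919]
J₁: ẑ×o_n = [-0.8463, -0.5541, 0.0000], ω = ẑ
J2: z=[0.7660, -0.6428, 0.0000] o=[0.2057, 0.2451, 0.3100] → [-0.2455, -0.2926, -0.0279, 0.7660, -0.6428, 0.0000]
J3: z=[-0.1664, -0.1983, -0.9659] o=[0.4292, 0.5115, 0.2168] → [0.2292, 1.0289, -0.2507, -0.1664, -0.1983, -0.9659]
J4: z=[0.1547, 0.9622, -0.2241] o=[-0.3960, 0.5385, -0.2367] → [0.9625, -0.1082, 0.1998, 0.1547, 0.9622, -0.2241]
J5: z=[0.1547, 0.9622, -0.2241] o=[-0.0136, 0.6071, 0.3214] → [0.4101, 0.0638, 0.5571, 0.1547, 0.9622, -0.2241]
J6: z=[0.5904, 0.0919, 0.8019] o=[-0.4652, 0.7532, 0.6371] → [-0.0696, -0.1037, 0.0632, 0.5904, 0.0919, 0.8019]
V = J·q̇ = [-0.1574, 0.8277, -0.6757, 0.1520, -1.4879, -1.1776]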